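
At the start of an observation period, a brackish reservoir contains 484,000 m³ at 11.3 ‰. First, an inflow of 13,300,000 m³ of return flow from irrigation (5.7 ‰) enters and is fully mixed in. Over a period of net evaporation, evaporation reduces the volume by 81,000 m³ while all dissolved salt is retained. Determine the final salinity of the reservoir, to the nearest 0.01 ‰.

5.93 ‰

After mixing: salt = 484,000×11.3 + 13,300,000×5.7 = 81,279,200; volume = 13,784,000 m³
After evaporation: salt unchanged = 81,279,200; volume = 13,784,000 − 81,000 = 13,703,000 m³
S = 81,279,200 / 13,703,000 = 5.9315 ‰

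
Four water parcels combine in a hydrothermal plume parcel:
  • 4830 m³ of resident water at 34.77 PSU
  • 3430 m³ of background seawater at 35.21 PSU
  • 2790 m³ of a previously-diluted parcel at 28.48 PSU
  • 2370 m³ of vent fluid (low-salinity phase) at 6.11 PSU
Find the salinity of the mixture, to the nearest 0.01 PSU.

By conservation of dissolved salt,
salt = 4,830×34.77 + 3,430×35.21 + 2,790×28.48 + 2,370×6.11 = 167,939.1 + 120,770.3 + 79,459.2 + 14,480.7 = 382,649.3
volume = 4,830 + 3,430 + 2,790 + 2,370 = 13,420 m³
S = 382,649.3 / 13,420 = 28.5134 PSU

28.51 PSU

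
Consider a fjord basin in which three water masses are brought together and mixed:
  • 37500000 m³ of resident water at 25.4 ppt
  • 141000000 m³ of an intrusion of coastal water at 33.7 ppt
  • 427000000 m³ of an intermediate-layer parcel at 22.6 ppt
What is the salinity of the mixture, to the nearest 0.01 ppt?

By conservation of dissolved salt,
salt = 37,500,000×25.4 + 141,000,000×33.7 + 427,000,000×22.6 = 952,500,000 + 4,751,700,000 + 9,650,200,000 = 15,354,400,000
volume = 37,500,000 + 141,000,000 + 427,000,000 = 605,500,000 m³
S = 15,354,400,000 / 605,500,000 = 25.3582 ppt

25.36 ppt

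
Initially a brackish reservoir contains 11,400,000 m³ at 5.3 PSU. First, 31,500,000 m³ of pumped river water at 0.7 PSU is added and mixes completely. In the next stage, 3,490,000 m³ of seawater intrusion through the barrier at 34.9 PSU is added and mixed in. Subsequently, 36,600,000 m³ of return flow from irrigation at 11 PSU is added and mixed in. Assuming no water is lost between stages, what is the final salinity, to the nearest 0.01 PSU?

Mass of salt is conserved:
Initial salt = 11,400,000×5.3 = 60,420,000
After stage 1: salt = 60,420,000 + 31,500,000×0.7 = 82,470,000; volume = 42,900,000 m³; S = 1.922 PSU
After stage 2: salt = 82,470,000 + 3,490,000×34.9 = 204,271,000; volume = 46,390,000 m³; S = 4.403 PSU
After stage 3: salt = 204,271,000 + 36,600,000×11 = 606,871,000; volume = 82,990,000 m³
S = 606,871,000 / 82,990,000 = 7.3126 PSU

7.31 PSU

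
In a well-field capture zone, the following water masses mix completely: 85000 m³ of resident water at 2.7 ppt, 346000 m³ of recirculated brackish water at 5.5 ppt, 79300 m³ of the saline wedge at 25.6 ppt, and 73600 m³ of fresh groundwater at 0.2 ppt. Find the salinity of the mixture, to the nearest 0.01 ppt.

By conservation of dissolved salt,
salt = 85,000×2.7 + 346,000×5.5 + 79,300×25.6 + 73,600×0.2 = 229,500 + 1,903,000 + 2,030,080 + 14,720 = 4,177,300
volume = 85,000 + 346,000 + 79,300 + 73,600 = 583,900 m³
S = 4,177,300 / 583,900 = 7.1541 ppt

7.15 ppt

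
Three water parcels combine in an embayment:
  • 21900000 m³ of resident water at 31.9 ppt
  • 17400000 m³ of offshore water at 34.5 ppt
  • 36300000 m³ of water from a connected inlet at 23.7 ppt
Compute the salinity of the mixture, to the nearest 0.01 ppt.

Total salt / total volume:
salt = 21,900,000×31.9 + 17,400,000×34.5 + 36,300,000×23.7 = 698,610,000 + 600,300,000 + 860,310,000 = 2,159,220,000
volume = 21,900,000 + 17,400,000 + 36,300,000 = 75,600,000 m³
S = 2,159,220,000 / 75,600,000 = 28.5611 ppt

28.56 ppt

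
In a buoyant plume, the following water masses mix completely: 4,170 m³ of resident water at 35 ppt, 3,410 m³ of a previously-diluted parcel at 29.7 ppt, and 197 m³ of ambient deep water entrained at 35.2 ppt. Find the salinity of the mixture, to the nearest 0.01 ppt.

32.68 ppt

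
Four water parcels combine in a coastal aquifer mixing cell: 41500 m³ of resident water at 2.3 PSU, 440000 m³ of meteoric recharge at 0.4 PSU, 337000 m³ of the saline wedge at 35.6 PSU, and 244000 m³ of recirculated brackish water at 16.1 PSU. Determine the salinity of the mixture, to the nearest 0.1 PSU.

15.2 PSU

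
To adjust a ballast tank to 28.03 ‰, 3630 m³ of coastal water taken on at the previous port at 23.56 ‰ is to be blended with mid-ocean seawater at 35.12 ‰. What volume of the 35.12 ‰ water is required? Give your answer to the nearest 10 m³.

Salt balance: 3,630×23.56 + V×35.12 = (3,630+V)×28.03
85,522.8 + 35.12V = 101,748.9 + 28.03V
16,226.1 = 7.09V
V = 2,288.59 m³

2290 m³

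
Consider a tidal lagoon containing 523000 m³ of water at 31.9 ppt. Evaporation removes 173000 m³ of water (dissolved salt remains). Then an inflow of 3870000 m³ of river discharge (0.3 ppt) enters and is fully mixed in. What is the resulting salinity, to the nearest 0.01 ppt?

4.23 ppt

After evaporation: salt = 523,000×31.9 = 16,683,700; volume = 523,000 − 173,000 = 350,000 m³
After mixing: salt = 16,683,700 + 3,870,000×0.3 = 17,844,700; volume = 350,000 + 3,870,000 = 4,220,000 m³
S = 17,844,700 / 4,220,000 = 4.2286 ppt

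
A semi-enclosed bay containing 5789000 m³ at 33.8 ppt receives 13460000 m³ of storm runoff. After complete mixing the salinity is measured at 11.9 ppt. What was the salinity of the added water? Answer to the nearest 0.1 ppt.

2.5 ppt

Salt balance: 5,789,000×33.8 + 13,460,000×S = 19,249,000×11.9
195,668,200 + 13,460,000·S = 229,063,100
S = (229,063,100 − 195,668,200) / 13,460,000 = 2.481 ppt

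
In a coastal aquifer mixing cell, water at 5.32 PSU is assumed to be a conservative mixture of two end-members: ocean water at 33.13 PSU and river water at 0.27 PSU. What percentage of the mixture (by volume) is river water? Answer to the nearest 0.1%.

84.6%

Let f be the freshwater fraction. Salt balance per unit volume:
f×0.27 + (1−f)×33.13 = 5.32
f = (33.13 − 5.32) / (33.13 − 0.27) = 27.81/32.86 = 0.8463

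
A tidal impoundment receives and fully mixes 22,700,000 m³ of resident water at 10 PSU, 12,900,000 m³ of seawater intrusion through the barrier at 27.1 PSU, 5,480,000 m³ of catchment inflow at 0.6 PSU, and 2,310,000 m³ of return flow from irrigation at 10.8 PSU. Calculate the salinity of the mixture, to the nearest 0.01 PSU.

13.94 PSU

Total salt / total volume:
salt = 22,700,000×10 + 12,900,000×27.1 + 5,480,000×0.6 + 2,310,000×10.8 = 227,000,000 + 349,590,000 + 3,288,000 + 24,948,000 = 604,826,000
volume = 22,700,000 + 12,900,000 + 5,480,000 + 2,310,000 = 43,390,000 m³
S = 604,826,000 / 43,390,000 = 13.9393 PSU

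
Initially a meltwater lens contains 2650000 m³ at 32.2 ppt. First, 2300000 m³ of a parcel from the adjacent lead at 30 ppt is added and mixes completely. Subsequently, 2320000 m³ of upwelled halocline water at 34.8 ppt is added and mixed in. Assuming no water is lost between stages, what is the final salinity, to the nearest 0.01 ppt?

32.33 ppt

Salt balance:
Initial salt = 2,650,000×32.2 = 85,330,000
After stage 1: salt = 85,330,000 + 2,300,000×30 = 154,330,000; volume = 4,950,000 m³; S = 31.178 ppt
After stage 2: salt = 154,330,000 + 2,320,000×34.8 = 235,066,000; volume = 7,270,000 m³
S = 235,066,000 / 7,270,000 = 32.3337 ppt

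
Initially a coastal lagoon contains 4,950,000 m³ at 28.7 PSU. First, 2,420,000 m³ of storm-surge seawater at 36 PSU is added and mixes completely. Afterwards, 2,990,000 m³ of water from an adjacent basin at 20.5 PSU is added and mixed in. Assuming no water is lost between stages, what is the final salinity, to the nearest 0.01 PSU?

28.04 PSU

By conservation of dissolved salt,
Initial salt = 4,950,000×28.7 = 142,065,000
After stage 1: salt = 142,065,000 + 2,420,000×36 = 229,185,000; volume = 7,370,000 m³; S = 31.097 PSU
After stage 2: salt = 229,185,000 + 2,990,000×20.5 = 290,480,000; volume = 10,360,000 m³
S = 290,480,000 / 10,360,000 = 28.0386 PSU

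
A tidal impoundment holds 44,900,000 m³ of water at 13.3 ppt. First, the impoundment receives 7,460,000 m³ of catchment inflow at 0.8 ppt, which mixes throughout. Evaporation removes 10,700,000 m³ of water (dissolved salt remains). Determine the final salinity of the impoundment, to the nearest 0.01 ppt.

14.48 ppt

After mixing: salt = 44,900,000×13.3 + 7,460,000×0.8 = 603,138,000; volume = 52,360,000 m³
After evaporation: salt unchanged = 603,138,000; volume = 52,360,000 − 10,700,000 = 41,660,000 m³
S = 603,138,000 / 41,660,000 = 14.4776 ppt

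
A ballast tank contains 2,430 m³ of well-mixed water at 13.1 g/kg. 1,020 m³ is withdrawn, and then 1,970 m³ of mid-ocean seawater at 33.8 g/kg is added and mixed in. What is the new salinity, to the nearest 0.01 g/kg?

Remaining after removal: 1,410 m³ at 13.1 g/kg (salt = 18,471)
After addition: salt = 18,471 + 1,970×33.8 = 85,057; volume = 3,380 m³
S = 85,057 / 3,380 = 25.1648 g/kg

25.16 g/kg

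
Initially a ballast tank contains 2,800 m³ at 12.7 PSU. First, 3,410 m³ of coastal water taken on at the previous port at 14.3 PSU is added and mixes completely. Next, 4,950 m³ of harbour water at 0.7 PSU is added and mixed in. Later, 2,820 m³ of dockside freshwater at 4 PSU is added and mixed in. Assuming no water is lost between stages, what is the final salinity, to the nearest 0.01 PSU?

Total salt / total volume:
Initial salt = 2,800×12.7 = 35,560
After stage 1: salt = 35,560 + 3,410×14.3 = 84,323; volume = 6,210 m³; S = 13.579 PSU
After stage 2: salt = 84,323 + 4,950×0.7 = 87,788; volume = 11,160 m³; S = 7.866 PSU
After stage 3: salt = 87,788 + 2,820×4 = 99,068; volume = 13,980 m³
S = 99,068 / 13,980 = 7.0864 PSU

7.09 PSU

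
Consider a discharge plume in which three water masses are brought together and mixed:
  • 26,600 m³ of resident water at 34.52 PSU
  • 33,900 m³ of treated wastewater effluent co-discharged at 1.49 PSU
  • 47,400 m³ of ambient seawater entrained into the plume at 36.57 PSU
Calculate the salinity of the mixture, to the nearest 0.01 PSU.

25.04 PSU

Conserving salt mass:
salt = 26,600×34.52 + 33,900×1.49 + 47,400×36.57 = 918,232 + 50,511 + 1,733,418 = 2,702,161
volume = 26,600 + 33,900 + 47,400 = 107,900 m³
S = 2,702,161 / 107,900 = 25.0432 PSU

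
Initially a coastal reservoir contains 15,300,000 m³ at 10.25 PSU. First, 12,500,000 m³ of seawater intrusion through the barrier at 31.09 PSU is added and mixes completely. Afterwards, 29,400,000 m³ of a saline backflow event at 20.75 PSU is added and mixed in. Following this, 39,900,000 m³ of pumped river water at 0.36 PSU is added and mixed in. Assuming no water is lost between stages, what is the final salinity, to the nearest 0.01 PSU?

12.05 PSU

By conservation of dissolved salt,
Initial salt = 15,300,000×10.25 = 156,825,000
After stage 1: salt = 156,825,000 + 12,500,000×31.09 = 545,450,000; volume = 27,800,000 m³; S = 19.621 PSU
After stage 2: salt = 545,450,000 + 29,400,000×20.75 = 1,155,500,000; volume = 57,200,000 m³; S = 20.201 PSU
After stage 3: salt = 1,155,500,000 + 39,900,000×0.36 = 1,169,864,000; volume = 97,100,000 m³
S = 1,169,864,000 / 97,100,000 = 12.048 PSU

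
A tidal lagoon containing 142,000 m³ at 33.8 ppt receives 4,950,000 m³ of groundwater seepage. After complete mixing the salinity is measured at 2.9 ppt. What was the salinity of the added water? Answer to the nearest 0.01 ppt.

2.01 ppt

Salt balance: 142,000×33.8 + 4,950,000×S = 5,092,000×2.9
4,799,600 + 4,950,000·S = 14,766,800
S = (14,766,800 − 4,799,600) / 4,950,000 = 2.0136 ppt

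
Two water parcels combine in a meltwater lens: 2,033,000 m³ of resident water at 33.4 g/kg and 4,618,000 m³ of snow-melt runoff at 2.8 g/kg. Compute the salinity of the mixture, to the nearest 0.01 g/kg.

By conservation of dissolved salt,
salt = 2,033,000×33.4 + 4,618,000×2.8 = 67,902,200 + 12,930,400 = 80,832,600
volume = 2,033,000 + 4,618,000 = 6,651,000 m³
S = 80,832,600 / 6,651,000 = 12.1535 g/kg

12.15 g/kg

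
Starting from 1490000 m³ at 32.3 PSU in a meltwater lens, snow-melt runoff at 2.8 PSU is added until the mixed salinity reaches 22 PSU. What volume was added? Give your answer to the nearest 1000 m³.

Salt balance: 1,490,000×32.3 + V×2.8 = (1,490,000+V)×22
48,127,000 + 2.8V = 32,780,000 + 22V
15,347,000 = 19.2V
V = 799,322.92 m³

799000 m³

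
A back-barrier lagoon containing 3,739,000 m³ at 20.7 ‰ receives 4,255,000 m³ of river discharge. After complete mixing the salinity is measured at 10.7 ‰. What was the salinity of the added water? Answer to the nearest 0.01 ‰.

Salt balance: 3,739,000×20.7 + 4,255,000×S = 7,994,000×10.7
77,397,300 + 4,255,000·S = 85,535,800
S = (85,535,800 − 77,397,300) / 4,255,000 = 1.9127 ‰

1.91 ‰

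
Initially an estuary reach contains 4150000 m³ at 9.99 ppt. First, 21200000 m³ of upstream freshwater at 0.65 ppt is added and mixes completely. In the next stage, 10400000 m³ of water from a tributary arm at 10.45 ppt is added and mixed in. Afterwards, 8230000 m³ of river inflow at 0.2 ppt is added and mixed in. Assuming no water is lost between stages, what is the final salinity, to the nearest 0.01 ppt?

3.76 ppt

Total salt / total volume:
Initial salt = 4,150,000×9.99 = 41,458,500
After stage 1: salt = 41,458,500 + 21,200,000×0.65 = 55,238,500; volume = 25,350,000 m³; S = 2.179 ppt
After stage 2: salt = 55,238,500 + 10,400,000×10.45 = 163,918,500; volume = 35,750,000 m³; S = 4.585 ppt
After stage 3: salt = 163,918,500 + 8,230,000×0.2 = 165,564,500; volume = 43,980,000 m³
S = 165,564,500 / 43,980,000 = 3.7645 ppt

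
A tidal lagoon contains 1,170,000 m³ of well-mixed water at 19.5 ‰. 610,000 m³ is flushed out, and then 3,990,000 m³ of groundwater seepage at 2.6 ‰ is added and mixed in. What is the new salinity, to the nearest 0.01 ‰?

Remaining after removal: 560,000 m³ at 19.5 ‰ (salt = 10,920,000)
After addition: salt = 10,920,000 + 3,990,000×2.6 = 21,294,000; volume = 4,550,000 m³
S = 21,294,000 / 4,550,000 = 4.68 ‰

4.68 ‰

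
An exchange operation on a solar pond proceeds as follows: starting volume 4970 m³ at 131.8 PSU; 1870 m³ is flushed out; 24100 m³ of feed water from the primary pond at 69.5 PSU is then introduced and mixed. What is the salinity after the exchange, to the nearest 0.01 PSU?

76.60 PSU

Remaining after removal: 3,100 m³ at 131.8 PSU (salt = 408,580)
After addition: salt = 408,580 + 24,100×69.5 = 2,083,530; volume = 27,200 m³
S = 2,083,530 / 27,200 = 76.6004 PSU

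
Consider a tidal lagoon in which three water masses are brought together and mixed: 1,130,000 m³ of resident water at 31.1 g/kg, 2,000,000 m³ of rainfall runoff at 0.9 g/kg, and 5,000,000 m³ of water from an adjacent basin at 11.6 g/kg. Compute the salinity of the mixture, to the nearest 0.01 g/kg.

11.68 g/kg

Conserving salt mass:
salt = 1,130,000×31.1 + 2,000,000×0.9 + 5,000,000×11.6 = 35,143,000 + 1,800,000 + 58,000,000 = 94,943,000
volume = 1,130,000 + 2,000,000 + 5,000,000 = 8,130,000 m³
S = 94,943,000 / 8,130,000 = 11.6781 g/kg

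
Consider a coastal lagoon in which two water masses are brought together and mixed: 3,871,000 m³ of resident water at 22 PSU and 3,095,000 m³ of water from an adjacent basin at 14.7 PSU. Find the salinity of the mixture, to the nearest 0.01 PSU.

Total salt / total volume:
salt = 3,871,000×22 + 3,095,000×14.7 = 85,162,000 + 45,496,500 = 130,658,500
volume = 3,871,000 + 3,095,000 = 6,966,000 m³
S = 130,658,500 / 6,966,000 = 18.7566 PSU

18.76 PSU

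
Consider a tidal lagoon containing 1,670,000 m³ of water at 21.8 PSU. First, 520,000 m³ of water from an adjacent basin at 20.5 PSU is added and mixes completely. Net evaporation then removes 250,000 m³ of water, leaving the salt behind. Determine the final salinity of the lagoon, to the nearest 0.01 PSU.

24.26 PSU

After mixing: salt = 1,670,000×21.8 + 520,000×20.5 = 47,066,000; volume = 2,190,000 m³
After evaporation: salt unchanged = 47,066,000; volume = 2,190,000 − 250,000 = 1,940,000 m³
S = 47,066,000 / 1,940,000 = 24.2608 PSU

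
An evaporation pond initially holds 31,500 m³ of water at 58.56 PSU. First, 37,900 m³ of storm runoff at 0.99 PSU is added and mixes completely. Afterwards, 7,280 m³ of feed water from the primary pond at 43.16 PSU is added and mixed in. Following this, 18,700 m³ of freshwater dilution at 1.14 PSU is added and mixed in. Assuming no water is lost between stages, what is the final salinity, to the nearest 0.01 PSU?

Conserving salt mass:
Initial salt = 31,500×58.56 = 1,844,640
After stage 1: salt = 1,844,640 + 37,900×0.99 = 1,882,161; volume = 69,400 m³; S = 27.12 PSU
After stage 2: salt = 1,882,161 + 7,280×43.16 = 2,196,365.8; volume = 76,680 m³; S = 28.643 PSU
After stage 3: salt = 2,196,365.8 + 18,700×1.14 = 2,217,683.8; volume = 95,380 m³
S = 2,217,683.8 / 95,380 = 23.251 PSU

23.25 PSU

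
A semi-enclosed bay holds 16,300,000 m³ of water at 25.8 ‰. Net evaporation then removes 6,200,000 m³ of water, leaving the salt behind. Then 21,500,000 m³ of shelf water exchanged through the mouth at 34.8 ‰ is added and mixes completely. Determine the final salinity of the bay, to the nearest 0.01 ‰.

After evaporation: salt = 16,300,000×25.8 = 420,540,000; volume = 16,300,000 − 6,200,000 = 10,100,000 m³
After mixing: salt = 420,540,000 + 21,500,000×34.8 = 1,168,740,000; volume = 10,100,000 + 21,500,000 = 31,600,000 m³
S = 1,168,740,000 / 31,600,000 = 36.9854 ‰

36.99 ‰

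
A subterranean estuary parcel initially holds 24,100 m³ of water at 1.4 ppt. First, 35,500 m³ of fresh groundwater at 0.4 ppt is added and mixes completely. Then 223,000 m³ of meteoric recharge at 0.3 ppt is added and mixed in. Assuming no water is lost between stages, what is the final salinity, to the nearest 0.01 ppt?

0.41 ppt

Total salt / total volume:
Initial salt = 24,100×1.4 = 33,740
After stage 1: salt = 33,740 + 35,500×0.4 = 47,940; volume = 59,600 m³; S = 0.804 ppt
After stage 2: salt = 47,940 + 223,000×0.3 = 114,840; volume = 282,600 m³
S = 114,840 / 282,600 = 0.4064 ppt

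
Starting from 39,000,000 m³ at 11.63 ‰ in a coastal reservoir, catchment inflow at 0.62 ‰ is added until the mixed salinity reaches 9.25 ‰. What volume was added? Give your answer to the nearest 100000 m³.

Salt balance: 39,000,000×11.63 + V×0.62 = (39,000,000+V)×9.25
453,570,000 + 0.62V = 360,750,000 + 9.25V
92,820,000 = 8.63V
V = 10,755,504.06 m³

10800000 m³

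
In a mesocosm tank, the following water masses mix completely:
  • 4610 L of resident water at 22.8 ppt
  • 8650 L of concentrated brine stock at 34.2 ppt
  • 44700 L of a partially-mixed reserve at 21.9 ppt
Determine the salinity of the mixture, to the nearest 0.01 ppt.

Total salt / total volume:
salt = 4,610×22.8 + 8,650×34.2 + 44,700×21.9 = 105,108 + 295,830 + 978,930 = 1,379,868
volume = 4,610 + 8,650 + 44,700 = 57,960 L
S = 1,379,868 / 57,960 = 23.8072 ppt

23.81 ppt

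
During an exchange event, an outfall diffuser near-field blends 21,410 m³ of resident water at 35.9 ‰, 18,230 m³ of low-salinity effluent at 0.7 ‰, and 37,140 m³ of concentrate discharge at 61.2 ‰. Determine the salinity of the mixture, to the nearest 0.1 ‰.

39.8 ‰

Total salt / total volume:
salt = 21,410×35.9 + 18,230×0.7 + 37,140×61.2 = 768,619 + 12,761 + 2,272,968 = 3,054,348
volume = 21,410 + 18,230 + 37,140 = 76,780 m³
S = 3,054,348 / 76,780 = 39.781 ‰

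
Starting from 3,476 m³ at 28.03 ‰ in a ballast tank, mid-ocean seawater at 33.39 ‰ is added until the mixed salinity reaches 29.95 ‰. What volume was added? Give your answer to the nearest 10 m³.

1940 m³

Salt balance: 3,476×28.03 + V×33.39 = (3,476+V)×29.95
97,432.28 + 33.39V = 104,106.2 + 29.95V
6,673.92 = 3.44V
V = 1,940.09 m³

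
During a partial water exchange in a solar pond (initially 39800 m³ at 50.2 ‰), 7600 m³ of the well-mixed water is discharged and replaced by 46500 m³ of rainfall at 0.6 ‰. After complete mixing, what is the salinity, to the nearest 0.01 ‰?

20.89 ‰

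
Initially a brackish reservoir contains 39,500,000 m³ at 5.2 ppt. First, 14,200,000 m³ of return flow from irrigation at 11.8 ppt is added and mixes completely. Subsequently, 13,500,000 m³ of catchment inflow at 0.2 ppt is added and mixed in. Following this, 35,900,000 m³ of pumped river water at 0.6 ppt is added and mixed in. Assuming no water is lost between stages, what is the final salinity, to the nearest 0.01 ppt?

3.85 ppt

Total salt / total volume:
Initial salt = 39,500,000×5.2 = 205,400,000
After stage 1: salt = 205,400,000 + 14,200,000×11.8 = 372,960,000; volume = 53,700,000 m³; S = 6.945 ppt
After stage 2: salt = 372,960,000 + 13,500,000×0.2 = 375,660,000; volume = 67,200,000 m³; S = 5.59 ppt
After stage 3: salt = 375,660,000 + 35,900,000×0.6 = 397,200,000; volume = 103,100,000 m³
S = 397,200,000 / 103,100,000 = 3.8526 ppt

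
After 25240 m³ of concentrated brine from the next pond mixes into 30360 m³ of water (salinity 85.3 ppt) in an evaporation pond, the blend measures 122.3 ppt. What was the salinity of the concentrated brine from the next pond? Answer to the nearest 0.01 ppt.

Salt balance: 30,360×85.3 + 25,240×S = 55,600×122.3
2,589,708 + 25,240·S = 6,799,880
S = (6,799,880 − 2,589,708) / 25,240 = 166.8055 ppt

166.81 ppt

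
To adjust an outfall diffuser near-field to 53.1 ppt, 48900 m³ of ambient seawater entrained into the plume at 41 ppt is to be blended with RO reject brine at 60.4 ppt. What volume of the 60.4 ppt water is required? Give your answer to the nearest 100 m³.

81100 m³

Salt balance: 48,900×41 + V×60.4 = (48,900+V)×53.1
2,004,900 + 60.4V = 2,596,590 + 53.1V
591,690 = 7.3V
V = 81,053.42 m³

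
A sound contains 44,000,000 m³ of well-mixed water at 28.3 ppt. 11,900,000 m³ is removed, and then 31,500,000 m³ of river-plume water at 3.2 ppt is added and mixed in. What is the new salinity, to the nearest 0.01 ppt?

Remaining after removal: 32,100,000 m³ at 28.3 ppt (salt = 908,430,000)
After addition: salt = 908,430,000 + 31,500,000×3.2 = 1,009,230,000; volume = 63,600,000 m³
S = 1,009,230,000 / 63,600,000 = 15.8684 ppt

15.87 ppt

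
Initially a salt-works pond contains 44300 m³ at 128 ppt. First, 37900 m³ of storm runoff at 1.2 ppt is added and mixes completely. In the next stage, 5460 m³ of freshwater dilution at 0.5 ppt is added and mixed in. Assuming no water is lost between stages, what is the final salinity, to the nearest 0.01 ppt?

65.24 ppt

Salt balance:
Initial salt = 44,300×128 = 5,670,400
After stage 1: salt = 5,670,400 + 37,900×1.2 = 5,715,880; volume = 82,200 m³; S = 69.536 ppt
After stage 2: salt = 5,715,880 + 5,460×0.5 = 5,718,610; volume = 87,660 m³
S = 5,718,610 / 87,660 = 65.2363 ppt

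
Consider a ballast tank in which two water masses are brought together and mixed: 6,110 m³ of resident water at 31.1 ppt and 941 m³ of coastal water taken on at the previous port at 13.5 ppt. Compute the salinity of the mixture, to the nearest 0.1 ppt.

28.8 ppt

Total salt / total volume:
salt = 6,110×31.1 + 941×13.5 = 190,021 + 12,703.5 = 202,724.5
volume = 6,110 + 941 = 7,051 m³
S = 202,724.5 / 7,051 = 28.751 ppt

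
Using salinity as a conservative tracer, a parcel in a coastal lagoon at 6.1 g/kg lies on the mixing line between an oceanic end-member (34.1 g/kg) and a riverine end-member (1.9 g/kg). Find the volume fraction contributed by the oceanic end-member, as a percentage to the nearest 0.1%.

Let g be the oceanic fraction. Salt balance per unit volume:
g×34.1 + (1−g)×1.9 = 6.1
g = (6.1 − 1.9) / (34.1 − 1.9) = 4.2/32.2 = 0.1304

13.0%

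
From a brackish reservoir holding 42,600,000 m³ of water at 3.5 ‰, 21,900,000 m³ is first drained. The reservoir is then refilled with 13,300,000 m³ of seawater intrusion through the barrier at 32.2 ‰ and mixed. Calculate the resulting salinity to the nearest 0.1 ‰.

14.7 ‰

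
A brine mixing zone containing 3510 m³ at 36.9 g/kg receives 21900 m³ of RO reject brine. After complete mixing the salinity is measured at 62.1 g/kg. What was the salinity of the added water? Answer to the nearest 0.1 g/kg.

Salt balance: 3,510×36.9 + 21,900×S = 25,410×62.1
129,519 + 21,900·S = 1,577,961
S = (1,577,961 − 129,519) / 21,900 = 66.1389 g/kg

66.1 g/kg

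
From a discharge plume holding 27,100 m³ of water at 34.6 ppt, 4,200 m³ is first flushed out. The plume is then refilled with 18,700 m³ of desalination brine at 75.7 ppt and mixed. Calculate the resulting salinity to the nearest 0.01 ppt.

Remaining after removal: 22,900 m³ at 34.6 ppt (salt = 792,340)
After addition: salt = 792,340 + 18,700×75.7 = 2,207,930; volume = 41,600 m³
S = 2,207,930 / 41,600 = 53.0752 ppt

53.08 ppt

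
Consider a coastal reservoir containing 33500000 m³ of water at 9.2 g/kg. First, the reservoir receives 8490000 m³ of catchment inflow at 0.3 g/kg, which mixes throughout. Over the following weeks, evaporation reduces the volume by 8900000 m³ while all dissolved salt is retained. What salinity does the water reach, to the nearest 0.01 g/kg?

9.39 g/kg

After mixing: salt = 33,500,000×9.2 + 8,490,000×0.3 = 310,747,000; volume = 41,990,000 m³
After evaporation: salt unchanged = 310,747,000; volume = 41,990,000 − 8,900,000 = 33,090,000 m³
S = 310,747,000 / 33,090,000 = 9.391 g/kg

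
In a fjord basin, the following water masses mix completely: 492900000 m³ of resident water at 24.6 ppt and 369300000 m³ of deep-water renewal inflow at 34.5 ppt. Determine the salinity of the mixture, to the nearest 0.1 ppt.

28.8 ppt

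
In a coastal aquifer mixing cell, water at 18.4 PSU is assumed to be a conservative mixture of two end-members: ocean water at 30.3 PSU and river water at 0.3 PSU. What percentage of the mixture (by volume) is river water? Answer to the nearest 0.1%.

Let f be the freshwater fraction. Salt balance per unit volume:
f×0.3 + (1−f)×30.3 = 18.4
f = (30.3 − 18.4) / (30.3 − 0.3) = 11.9/30 = 0.3967

39.7%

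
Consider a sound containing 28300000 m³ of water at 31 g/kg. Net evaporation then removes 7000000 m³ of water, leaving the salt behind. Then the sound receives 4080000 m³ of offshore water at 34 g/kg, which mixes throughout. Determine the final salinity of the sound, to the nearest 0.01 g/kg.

After evaporation: salt = 28,300,000×31 = 877,300,000; volume = 28,300,000 − 7,000,000 = 21,300,000 m³
After mixing: salt = 877,300,000 + 4,080,000×34 = 1,016,020,000; volume = 21,300,000 + 4,080,000 = 25,380,000 m³
S = 1,016,020,000 / 25,380,000 = 40.0323 g/kg

40.03 g/kg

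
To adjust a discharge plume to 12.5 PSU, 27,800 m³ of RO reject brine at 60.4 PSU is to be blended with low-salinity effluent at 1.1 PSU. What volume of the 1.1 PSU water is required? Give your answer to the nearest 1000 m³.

Salt balance: 27,800×60.4 + V×1.1 = (27,800+V)×12.5
1,679,120 + 1.1V = 347,500 + 12.5V
1,331,620 = 11.4V
V = 116,808.77 m³

117000 m³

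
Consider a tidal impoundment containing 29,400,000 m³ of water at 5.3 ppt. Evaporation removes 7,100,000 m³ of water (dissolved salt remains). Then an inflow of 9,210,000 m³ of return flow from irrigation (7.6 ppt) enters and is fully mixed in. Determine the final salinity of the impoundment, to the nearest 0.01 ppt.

7.17 ppt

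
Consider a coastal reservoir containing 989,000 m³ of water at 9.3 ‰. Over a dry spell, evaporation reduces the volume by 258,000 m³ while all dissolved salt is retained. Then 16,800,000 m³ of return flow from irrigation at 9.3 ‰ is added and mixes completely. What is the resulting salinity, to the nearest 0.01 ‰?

9.44 ‰

After evaporation: salt = 989,000×9.3 = 9,197,700; volume = 989,000 − 258,000 = 731,000 m³
After mixing: salt = 9,197,700 + 16,800,000×9.3 = 165,437,700; volume = 731,000 + 16,800,000 = 17,531,000 m³
S = 165,437,700 / 17,531,000 = 9.4369 ‰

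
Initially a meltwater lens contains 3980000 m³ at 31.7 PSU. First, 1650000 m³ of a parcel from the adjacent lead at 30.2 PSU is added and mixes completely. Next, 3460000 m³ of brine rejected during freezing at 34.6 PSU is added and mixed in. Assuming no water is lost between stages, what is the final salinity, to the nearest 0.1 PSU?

Conserving salt mass:
Initial salt = 3,980,000×31.7 = 126,166,000
After stage 1: salt = 126,166,000 + 1,650,000×30.2 = 175,996,000; volume = 5,630,000 m³; S = 31.26 PSU
After stage 2: salt = 175,996,000 + 3,460,000×34.6 = 295,712,000; volume = 9,090,000 m³
S = 295,712,000 / 9,090,000 = 32.5316 PSU

32.5 PSU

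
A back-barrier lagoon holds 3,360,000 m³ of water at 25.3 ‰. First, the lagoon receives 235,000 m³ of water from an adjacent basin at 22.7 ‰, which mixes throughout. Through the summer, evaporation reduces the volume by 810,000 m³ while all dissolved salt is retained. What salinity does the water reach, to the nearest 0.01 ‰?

After mixing: salt = 3,360,000×25.3 + 235,000×22.7 = 90,342,500; volume = 3,595,000 m³
After evaporation: salt unchanged = 90,342,500; volume = 3,595,000 − 810,000 = 2,785,000 m³
S = 90,342,500 / 2,785,000 = 32.439 ‰

32.44 ‰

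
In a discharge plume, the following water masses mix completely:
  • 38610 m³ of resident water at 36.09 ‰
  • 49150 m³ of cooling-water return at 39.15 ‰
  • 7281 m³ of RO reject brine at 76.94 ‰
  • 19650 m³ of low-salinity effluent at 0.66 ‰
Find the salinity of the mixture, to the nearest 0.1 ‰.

33.9 ‰

Conserving salt mass:
salt = 38,610×36.09 + 49,150×39.15 + 7,281×76.94 + 19,650×0.66 = 1,393,434.9 + 1,924,222.5 + 560,200.14 + 12,969 = 3,890,826.54
volume = 38,610 + 49,150 + 7,281 + 19,650 = 114,691 m³
S = 3,890,826.54 / 114,691 = 33.924 ‰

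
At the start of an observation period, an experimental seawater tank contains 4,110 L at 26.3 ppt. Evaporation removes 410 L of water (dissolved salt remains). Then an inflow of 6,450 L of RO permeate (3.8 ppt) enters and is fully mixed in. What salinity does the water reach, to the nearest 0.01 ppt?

After evaporation: salt = 4,110×26.3 = 108,093; volume = 4,110 − 410 = 3,700 L
After mixing: salt = 108,093 + 6,450×3.8 = 132,603; volume = 3,700 + 6,450 = 10,150 L
S = 132,603 / 10,150 = 13.0643 ppt

13.06 ppt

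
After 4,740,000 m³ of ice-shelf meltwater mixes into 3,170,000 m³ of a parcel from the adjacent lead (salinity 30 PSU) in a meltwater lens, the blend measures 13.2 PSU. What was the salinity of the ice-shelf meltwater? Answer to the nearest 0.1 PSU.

2.0 PSU

Salt balance: 3,170,000×30 + 4,740,000×S = 7,910,000×13.2
95,100,000 + 4,740,000·S = 104,412,000
S = (104,412,000 − 95,100,000) / 4,740,000 = 1.9646 PSU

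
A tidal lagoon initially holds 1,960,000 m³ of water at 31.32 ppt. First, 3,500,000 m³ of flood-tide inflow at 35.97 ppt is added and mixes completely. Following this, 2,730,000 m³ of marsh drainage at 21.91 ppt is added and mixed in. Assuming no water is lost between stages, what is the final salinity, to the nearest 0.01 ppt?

Weighted by volume,
Initial salt = 1,960,000×31.32 = 61,387,200
After stage 1: salt = 61,387,200 + 3,500,000×35.97 = 187,282,200; volume = 5,460,000 m³; S = 34.301 ppt
After stage 2: salt = 187,282,200 + 2,730,000×21.91 = 247,096,500; volume = 8,190,000 m³
S = 247,096,500 / 8,190,000 = 30.1705 ppt

30.17 ppt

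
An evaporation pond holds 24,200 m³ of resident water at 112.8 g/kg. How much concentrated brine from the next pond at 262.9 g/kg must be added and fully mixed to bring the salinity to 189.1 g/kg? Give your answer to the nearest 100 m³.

Salt balance: 24,200×112.8 + V×262.9 = (24,200+V)×189.1
2,729,760 + 262.9V = 4,576,220 + 189.1V
1,846,460 = 73.8V
V = 25,019.78 m³

25000 m³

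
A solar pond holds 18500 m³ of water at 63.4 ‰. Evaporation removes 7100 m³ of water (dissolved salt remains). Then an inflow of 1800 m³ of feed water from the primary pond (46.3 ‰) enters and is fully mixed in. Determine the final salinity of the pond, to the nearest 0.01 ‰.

After evaporation: salt = 18,500×63.4 = 1,172,900; volume = 18,500 − 7,100 = 11,400 m³
After mixing: salt = 1,172,900 + 1,800×46.3 = 1,256,240; volume = 11,400 + 1,800 = 13,200 m³
S = 1,256,240 / 13,200 = 95.1697 ‰

95.17 ‰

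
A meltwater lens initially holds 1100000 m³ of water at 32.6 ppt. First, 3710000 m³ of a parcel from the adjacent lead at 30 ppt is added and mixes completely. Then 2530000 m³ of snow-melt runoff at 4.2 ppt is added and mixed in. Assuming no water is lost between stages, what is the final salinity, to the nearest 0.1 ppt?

By conservation of dissolved salt,
Initial salt = 1,100,000×32.6 = 35,860,000
After stage 1: salt = 35,860,000 + 3,710,000×30 = 147,160,000; volume = 4,810,000 m³; S = 30.595 ppt
After stage 2: salt = 147,160,000 + 2,530,000×4.2 = 157,786,000; volume = 7,340,000 m³
S = 157,786,000 / 7,340,000 = 21.4967 ppt

21.5 ppt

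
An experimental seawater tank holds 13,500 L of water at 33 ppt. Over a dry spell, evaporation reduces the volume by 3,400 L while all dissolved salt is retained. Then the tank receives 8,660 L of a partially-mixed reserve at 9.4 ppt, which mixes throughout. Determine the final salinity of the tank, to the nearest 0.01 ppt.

After evaporation: salt = 13,500×33 = 445,500; volume = 13,500 − 3,400 = 10,100 L
After mixing: salt = 445,500 + 8,660×9.4 = 526,904; volume = 10,100 + 8,660 = 18,760 L
S = 526,904 / 18,760 = 28.0866 ppt

28.09 ppt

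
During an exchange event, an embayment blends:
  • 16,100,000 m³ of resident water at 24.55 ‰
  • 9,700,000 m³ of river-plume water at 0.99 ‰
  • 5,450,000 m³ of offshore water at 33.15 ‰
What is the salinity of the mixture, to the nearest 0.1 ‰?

18.7 ‰

Mass of salt is conserved:
salt = 16,100,000×24.55 + 9,700,000×0.99 + 5,450,000×33.15 = 395,255,000 + 9,603,000 + 180,667,500 = 585,525,500
volume = 16,100,000 + 9,700,000 + 5,450,000 = 31,250,000 m³
S = 585,525,500 / 31,250,000 = 18.737 ‰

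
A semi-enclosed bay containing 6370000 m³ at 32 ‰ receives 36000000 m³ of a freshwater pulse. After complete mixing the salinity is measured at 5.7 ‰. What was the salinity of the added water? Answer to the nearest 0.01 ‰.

Salt balance: 6,370,000×32 + 36,000,000×S = 42,370,000×5.7
203,840,000 + 36,000,000·S = 241,509,000
S = (241,509,000 − 203,840,000) / 36,000,000 = 1.0464 ‰

1.05 ‰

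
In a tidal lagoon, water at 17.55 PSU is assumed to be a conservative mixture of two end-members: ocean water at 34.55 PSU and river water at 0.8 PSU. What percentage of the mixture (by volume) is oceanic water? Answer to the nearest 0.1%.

49.6%

Let g be the oceanic fraction. Salt balance per unit volume:
g×34.55 + (1−g)×0.8 = 17.55
g = (17.55 − 0.8) / (34.55 − 0.8) = 16.75/33.75 = 0.4963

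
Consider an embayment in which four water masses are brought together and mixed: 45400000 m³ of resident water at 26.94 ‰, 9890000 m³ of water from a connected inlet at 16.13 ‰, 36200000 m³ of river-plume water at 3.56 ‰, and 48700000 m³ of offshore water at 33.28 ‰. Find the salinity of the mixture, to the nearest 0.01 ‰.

Total salt / total volume:
salt = 45,400,000×26.94 + 9,890,000×16.13 + 36,200,000×3.56 + 48,700,000×33.28 = 1,223,076,000 + 159,525,700 + 128,872,000 + 1,620,736,000 = 3,132,209,700
volume = 45,400,000 + 9,890,000 + 36,200,000 + 48,700,000 = 140,190,000 m³
S = 3,132,209,700 / 140,190,000 = 22.3426 ‰

22.34 ‰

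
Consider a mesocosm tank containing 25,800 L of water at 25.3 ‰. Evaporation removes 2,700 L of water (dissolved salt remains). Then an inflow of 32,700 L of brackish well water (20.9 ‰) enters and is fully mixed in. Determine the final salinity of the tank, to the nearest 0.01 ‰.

After evaporation: salt = 25,800×25.3 = 652,740; volume = 25,800 − 2,700 = 23,100 L
After mixing: salt = 652,740 + 32,700×20.9 = 1,336,170; volume = 23,100 + 32,700 = 55,800 L
S = 1,336,170 / 55,800 = 23.9457 ‰

23.95 ‰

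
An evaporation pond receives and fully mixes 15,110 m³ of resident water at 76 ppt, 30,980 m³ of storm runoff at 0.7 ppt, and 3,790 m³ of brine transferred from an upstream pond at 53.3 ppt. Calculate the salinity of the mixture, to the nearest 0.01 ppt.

27.51 ppt

Conserving salt mass:
salt = 15,110×76 + 30,980×0.7 + 3,790×53.3 = 1,148,360 + 21,686 + 202,007 = 1,372,053
volume = 15,110 + 30,980 + 3,790 = 49,880 m³
S = 1,372,053 / 49,880 = 27.5071 ppt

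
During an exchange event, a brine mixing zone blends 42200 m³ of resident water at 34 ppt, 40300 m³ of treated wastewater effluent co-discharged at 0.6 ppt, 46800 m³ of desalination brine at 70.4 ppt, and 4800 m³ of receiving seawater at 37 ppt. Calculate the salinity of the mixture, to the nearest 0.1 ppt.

Conserving salt mass:
salt = 42,200×34 + 40,300×0.6 + 46,800×70.4 + 4,800×37 = 1,434,800 + 24,180 + 3,294,720 + 177,600 = 4,931,300
volume = 42,200 + 40,300 + 46,800 + 4,800 = 134,100 m³
S = 4,931,300 / 134,100 = 36.773 ppt

36.8 ppt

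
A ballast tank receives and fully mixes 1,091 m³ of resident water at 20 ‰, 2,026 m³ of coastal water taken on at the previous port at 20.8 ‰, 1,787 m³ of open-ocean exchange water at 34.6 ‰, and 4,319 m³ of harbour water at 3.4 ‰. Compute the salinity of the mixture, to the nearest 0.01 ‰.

Mass of salt is conserved:
salt = 1,091×20 + 2,026×20.8 + 1,787×34.6 + 4,319×3.4 = 21,820 + 42,140.8 + 61,830.2 + 14,684.6 = 140,475.6
volume = 1,091 + 2,026 + 1,787 + 4,319 = 9,223 m³
S = 140,475.6 / 9,223 = 15.231 ‰

15.23 ‰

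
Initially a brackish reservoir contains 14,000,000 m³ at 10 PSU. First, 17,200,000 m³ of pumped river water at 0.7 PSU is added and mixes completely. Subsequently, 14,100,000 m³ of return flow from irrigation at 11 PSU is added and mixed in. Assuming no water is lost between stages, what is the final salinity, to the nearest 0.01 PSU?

6.78 PSU

Salt balance:
Initial salt = 14,000,000×10 = 140,000,000
After stage 1: salt = 140,000,000 + 17,200,000×0.7 = 152,040,000; volume = 31,200,000 m³; S = 4.873 PSU
After stage 2: salt = 152,040,000 + 14,100,000×11 = 307,140,000; volume = 45,300,000 m³
S = 307,140,000 / 45,300,000 = 6.7801 PSU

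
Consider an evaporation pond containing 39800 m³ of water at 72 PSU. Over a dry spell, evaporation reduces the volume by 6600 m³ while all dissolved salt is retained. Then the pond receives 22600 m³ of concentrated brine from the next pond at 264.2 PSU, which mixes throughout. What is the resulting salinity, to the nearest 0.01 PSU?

158.36 PSU

After evaporation: salt = 39,800×72 = 2,865,600; volume = 39,800 − 6,600 = 33,200 m³
After mixing: salt = 2,865,600 + 22,600×264.2 = 8,836,520; volume = 33,200 + 22,600 = 55,800 m³
S = 8,836,520 / 55,800 = 158.3606 PSU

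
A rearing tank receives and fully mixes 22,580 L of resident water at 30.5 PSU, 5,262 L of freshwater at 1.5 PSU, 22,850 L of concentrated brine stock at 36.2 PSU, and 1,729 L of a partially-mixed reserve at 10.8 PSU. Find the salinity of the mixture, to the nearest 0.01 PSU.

Total salt / total volume:
salt = 22,580×30.5 + 5,262×1.5 + 22,850×36.2 + 1,729×10.8 = 688,690 + 7,893 + 827,170 + 18,673.2 = 1,542,426.2
volume = 22,580 + 5,262 + 22,850 + 1,729 = 52,421 L
S = 1,542,426.2 / 52,421 = 29.4238 PSU

29.42 PSU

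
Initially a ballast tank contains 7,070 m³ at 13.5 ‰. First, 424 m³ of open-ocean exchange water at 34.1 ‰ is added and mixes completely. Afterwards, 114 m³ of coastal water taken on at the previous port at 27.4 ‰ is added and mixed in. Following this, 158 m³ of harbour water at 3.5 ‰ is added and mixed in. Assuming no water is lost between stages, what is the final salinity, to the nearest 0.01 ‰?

14.63 ‰

Salt balance:
Initial salt = 7,070×13.5 = 95,445
After stage 1: salt = 95,445 + 424×34.1 = 109,903.4; volume = 7,494 m³; S = 14.666 ‰
After stage 2: salt = 109,903.4 + 114×27.4 = 113,027; volume = 7,608 m³; S = 14.856 ‰
After stage 3: salt = 113,027 + 158×3.5 = 113,580; volume = 7,766 m³
S = 113,580 / 7,766 = 14.6253 ‰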